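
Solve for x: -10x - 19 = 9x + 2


Starting with: -10x - 19 = 9x + 2
Move all x terms to left: (-10 - 9)x = 2 + 19
Simplify: -19x = 21
Divide both sides by -19: x = -21/19

x = -21/19


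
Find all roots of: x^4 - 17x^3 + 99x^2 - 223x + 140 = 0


Let p(x) = x^4 - 17x^3 + 99x^2 - 223x + 140. By the rational root theorem (leading coefficient 1), any rational root is an integer divisor of 140: try ±1, ±2, ... in turn.
Test x = 1: value = 0 ✓, so (x - 1) is a factor.
Synthetic division by (x - 1): bring down 1; 1(1) - 17 = -16; (-16)(1) + 99 = 83; 83(1) - 223 = -140; (-140)(1) + 140 = 0 → quotient x^3 - 16x^2 + 83x - 140, remainder 0.
Continue with the quotient x^3 - 16x^2 + 83x - 140 (candidates must divide 140; re-test x = 1 first in case it repeats).
Test x = 1: value = -72 ≠ 0.
Test x = -1: value = -240 ≠ 0.
Test x = 2: value = -30 ≠ 0.
Test x = -2: value = -378 ≠ 0.
Test x = 4: value = 0 ✓, so (x - 4) is a factor.
Synthetic division by (x - 4): bring down 1; 1(4) - 16 = -12; (-12)(4) + 83 = 35; 35(4) - 140 = 0 → quotient x^2 - 12x + 35, remainder 0.
Solve the quadratic x^2 - 12x + 35 = 0: discriminant = (-12)^2 - 4(1)(35) = 144 - 140 = 4.
sqrt(4) = 2, so x = (12 ± 2)/2: x = 7 or x = 5.
Collecting all roots found:

x = 1, x = 4, x = 5, x = 7


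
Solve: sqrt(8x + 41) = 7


Square both sides: 8x + 41 = 7^2 = 49
8x = 49 - 41 = 8
x = 1
Check: sqrt(8*1 + 41) = sqrt(49) = 7 ✓

x = 1


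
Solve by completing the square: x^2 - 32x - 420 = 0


Start: x^2 - 32x - 420 = 0
Move constant: x^2 - 32x = 420
Half of -32 is -16, squared is 256
Add 256 to both sides: x^2 - 32x + 256 = 676
(x - 16)^2 = 676
x - 16 = ±26
x = 16 + 26 = 42 or x = 16 - 26 = -10

x = -10, x = 42


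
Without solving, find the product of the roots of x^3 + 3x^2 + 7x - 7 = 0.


By Vieta's formulas for x^3 + bx^2 + cx + d = 0:
  r1 + r2 + r3 = -b/a = -3
  r1*r2 + r1*r3 + r2*r3 = c/a = 7
  r1*r2*r3 = -d/a = 7


Product = 7


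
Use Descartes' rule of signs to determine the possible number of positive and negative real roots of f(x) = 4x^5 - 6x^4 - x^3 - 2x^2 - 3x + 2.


Descartes' rule of signs:

For positive roots, count sign changes in f(x) = 4x^5 - 6x^4 - x^3 - 2x^2 - 3x + 2:
Signs of coefficients: +, -, -, -, -, +
Number of sign changes: 2
Possible positive real roots: 2, 0

For negative roots, examine f(-x) = -4x^5 - 6x^4 + x^3 - 2x^2 + 3x + 2:
Signs of coefficients: -, -, +, -, +, +
Number of sign changes: 3
Possible negative real roots: 3, 1

Positive roots: 2 or 0; Negative roots: 3 or 1


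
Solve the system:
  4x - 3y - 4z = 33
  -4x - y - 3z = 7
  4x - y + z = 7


Using Cramer's rule. Expand each determinant along the first row.
D  = 4*[(-1)*1 - (-3)*(-1)] - (-3)*[(-4)*1 - (-3)*4] + (-4)*[(-4)*(-1) - (-1)*4]
  = 4*(-4) - (-3)*(8) + (-4)*(8) = -24
Dx = 33*[(-1)*1 - (-3)*(-1)] - (-3)*[7*1 - (-3)*7] + (-4)*[7*(-1) - (-1)*7]
  = 33*(-4) - (-3)*(28) + (-4)*(0) = -48
Dy = 4*[7*1 - (-3)*7] - 33*[(-4)*1 - (-3)*4] + (-4)*[(-4)*7 - 7*4]
  = 4*(28) - 33*(8) + (-4)*(-56) = 72
Dz = 4*[(-1)*7 - 7*(-1)] - (-3)*[(-4)*7 - 7*4] + 33*[(-4)*(-1) - (-1)*4]
  = 4*(0) - (-3)*(-56) + 33*(8) = 96
x = Dx/D = -48/-24 = 2, y = Dy/D = 72/-24 = -3, z = Dz/D = 96/-24 = -4
Check eq1: (4)(2) + (-3)(-3) + (-4)(-4) = 33 = 33 ✓
Check eq2: (-4)(2) + (-1)(-3) + (-3)(-4) = 7 = 7 ✓
Check eq3: (4)(2) + (-1)(-3) + (1)(-4) = 7 = 7 ✓

x = 2, y = -3, z = -4


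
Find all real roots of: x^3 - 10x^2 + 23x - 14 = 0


Let p(x) = x^3 - 10x^2 + 23x - 14. By the rational root theorem (leading coefficient 1), any rational root is an integer divisor of 14: try ±1, ±2, ... in turn.
Test x = 1: value = 0 ✓, so (x - 1) is a factor.
Synthetic division by (x - 1): bring down 1; 1(1) - 10 = -9; (-9)(1) + 23 = 14; 14(1) - 14 = 0 → quotient x^2 - 9x + 14, remainder 0.
Solve the quadratic x^2 - 9x + 14 = 0: discriminant = (-9)^2 - 4(1)(14) = 81 - 56 = 25.
sqrt(25) = 5, so x = (9 ± 5)/2: x = 7 or x = 2.

x = 1, x = 2, x = 7


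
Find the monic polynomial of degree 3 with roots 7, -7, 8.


A monic polynomial with roots 7, -7, 8 is:
p(x) = (x - 7)(x + 7)(x - 8)
After multiplying by (x - 7): x - 7
After multiplying by (x + 7): x^2 - 49
After multiplying by (x - 8): x^3 - 8x^2 - 49x + 392

x^3 - 8x^2 - 49x + 392


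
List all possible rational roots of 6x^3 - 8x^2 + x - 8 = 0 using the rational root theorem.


Rational root theorem: possible roots are ±p/q where:
  p divides the constant term (-8): p ∈ {1, 2, 4, 8}
  q divides the leading coefficient (6): q ∈ {1, 2, 3, 6}

All possible rational roots: -8, -4, -8/3, -2, -4/3, -1, -2/3, -1/2, -1/3, -1/6, 1/6, 1/3, 1/2, 2/3, 1, 4/3, 2, 8/3, 4, 8

-8, -4, -8/3, -2, -4/3, -1, -2/3, -1/2, -1/3, -1/6, 1/6, 1/3, 1/2, 2/3, 1, 4/3, 2, 8/3, 4, 8


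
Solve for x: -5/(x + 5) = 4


Multiply both sides by (x + 5): -5 = 4(x + 5)
Distribute: -5 = 4x + 20
4x = -5 - 20 = -25
x = -25/4

x = -25/4


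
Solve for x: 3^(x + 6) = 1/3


Express both sides with the same base.
1/3 = 3^(-1)
Since the bases match, equate exponents: x + 6 = -1
So x = -1 - (6) = -7

x = -7


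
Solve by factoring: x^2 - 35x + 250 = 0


We need two numbers that multiply to 250 and add to -35.
Those numbers are -10 and -25 (since (-10) * (-25) = 250 and (-10) + (-25) = -35).
So x^2 - 35x + 250 = (x - 10)(x - 25) = 0
Setting each factor to zero: x = 10 or x = 25

x = 10, x = 25


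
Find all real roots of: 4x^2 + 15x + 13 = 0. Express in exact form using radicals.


Using the quadratic formula: x = (-b ± sqrt(b^2 - 4ac)) / (2a)
Here a = 4, b = 15, c = 13
Discriminant = b^2 - 4ac = 15^2 - 4(4)(13) = 225 - 208 = 17
Since discriminant = 17 > 0, there are two real roots.
x = (-15 ± sqrt(17)) / 8
Numerically: x ≈ -1.3596 or x ≈ -2.3904

x = (-15 + sqrt(17)) / 8 or x = (-15 - sqrt(17)) / 8


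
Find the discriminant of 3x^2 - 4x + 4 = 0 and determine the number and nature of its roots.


For ax^2 + bx + c = 0, discriminant D = b^2 - 4ac
Here a = 3, b = -4, c = 4
D = (-4)^2 - 4(3)(4) = 16 - 48 = -32

D = -32 < 0
The equation has no real roots (2 complex conjugate roots).

Discriminant = -32, no real roots (2 complex conjugate roots)


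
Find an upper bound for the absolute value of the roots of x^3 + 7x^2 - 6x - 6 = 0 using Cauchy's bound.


Cauchy's bound: all roots r satisfy |r| <= 1 + max(|a_i/a_n|) for i = 0,...,n-1
where a_n is the leading coefficient.

Coefficients: [1, 7, -6, -6]
Leading coefficient a_n = 1
Ratios |a_i/a_n|: 7, 6, 6
Maximum ratio: 7
Cauchy's bound: |r| <= 1 + 7 = 8

Upper bound = 8


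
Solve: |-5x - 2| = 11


An absolute value equation |expr| = 11 gives two cases:
Case 1: -5x - 2 = 11
  -5x = 13, so x = -13/5
Case 2: -5x - 2 = -11
  -5x = -9, so x = 9/5

x = -13/5, x = 9/5


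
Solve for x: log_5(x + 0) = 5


Convert to exponential form: x + 0 = 5^5 = 3125
x = 3125 - 0 = 3125
Check: log_5(3125 + 0) = log_5(3125) = log_5(3125) = 5 ✓

x = 3125


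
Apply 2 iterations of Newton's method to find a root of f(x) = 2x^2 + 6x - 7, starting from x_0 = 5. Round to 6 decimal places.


Newton's method: x_(n+1) = x_n - f(x_n)/f'(x_n)
f(x) = 2x^2 + 6x - 7
f'(x) = 4x + 6

Iteration 1:
  f(5.000000) = 73.000000
  f'(5.000000) = 26.000000
  x_1 = 5.000000 - (73.000000)/(26.000000) = 2.192308

Iteration 2:
  f(2.192308) = 15.766272
  f'(2.192308) = 14.769231
  x_2 = 2.192308 - (15.766272)/(14.769231) = 1.124800

x_2 = 1.124800


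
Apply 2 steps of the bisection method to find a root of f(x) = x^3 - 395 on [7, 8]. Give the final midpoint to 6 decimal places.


f(x) = x^3 - 395
f(7) = -52 < 0
f(8) = 117 > 0

Step 1: midpoint = (7.000000 + 8.000000)/2 = 7.500000
  f(7.500000) = 26.875000
  f(mid) > 0, so root is in [7.000000, 7.500000]

Step 2: midpoint = (7.000000 + 7.500000)/2 = 7.250000
  f(7.250000) = -13.921875
  f(mid) < 0, so root is in [7.250000, 7.500000]

midpoint = 7.250000


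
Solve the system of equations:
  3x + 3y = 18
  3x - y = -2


Using Cramer's rule:
Determinant D = (3)(-1) - (3)(3) = -3 - 9 = -12
Dx = (18)(-1) - (-2)(3) = -18 + 6 = -12
Dy = (3)(-2) - (3)(18) = -6 - 54 = -60
x = Dx/D = -12/-12 = 1
y = Dy/D = -60/-12 = 5

x = 1, y = 5


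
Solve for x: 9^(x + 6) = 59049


Express both sides with the same base.
59049 = 9^5
Since the bases match, equate exponents: x + 6 = 5
So x = 5 - (6) = -1

x = -1


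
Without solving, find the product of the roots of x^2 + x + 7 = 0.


By Vieta's formulas for ax^2 + bx + c = 0:
  Sum of roots = -b/a
  Product of roots = c/a

Here a = 1, b = 1, c = 7
Sum = -(1)/1 = -1
Product = 7/1 = 7

Product = 7


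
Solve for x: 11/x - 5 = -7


Subtract -5 from both sides: 11/x = -2
Multiply both sides by x: 11 = -2 * x
Divide by -2: x = -11/2

x = -11/2


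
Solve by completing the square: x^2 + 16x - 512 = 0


Start: x^2 + 16x - 512 = 0
Move constant: x^2 + 16x = 512
Half of 16 is 8, squared is 64
Add 64 to both sides: x^2 + 16x + 64 = 576
(x + 8)^2 = 576
x + 8 = ±24
x = -8 + 24 = 16 or x = -8 - 24 = -32

x = -32, x = 16


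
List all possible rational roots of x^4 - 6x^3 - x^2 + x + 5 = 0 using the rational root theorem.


Rational root theorem: possible roots are ±p/q where:
  p divides the constant term (5): p ∈ {1, 5}
  q divides the leading coefficient (1): q ∈ {1}

All possible rational roots: -5, -1, 1, 5

-5, -1, 1, 5


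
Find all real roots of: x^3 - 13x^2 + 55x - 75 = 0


Let p(x) = x^3 - 13x^2 + 55x - 75. By the rational root theorem (leading coefficient 1), any rational root is an integer divisor of 75: try ±1, ±2, ... in turn.
Test x = 1: value = -32 ≠ 0.
Test x = -1: value = -144 ≠ 0.
Test x = 3: value = 0 ✓, so (x - 3) is a factor.
Synthetic division by (x - 3): bring down 1; 1(3) - 13 = -10; (-10)(3) + 55 = 25; 25(3) - 75 = 0 → quotient x^2 - 10x + 25, remainder 0.
Solve the quadratic x^2 - 10x + 25 = 0: discriminant = (-10)^2 - 4(1)(25) = 100 - 100 = 0.
Discriminant = 0, so a double root: x = 10/2 = 5.

x = 3, x = 5 (multiplicity 2)


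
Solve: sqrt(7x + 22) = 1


Square both sides: 7x + 22 = 1^2 = 1
7x = 1 - 22 = -21
x = -3
Check: sqrt(7*(-3) + 22) = sqrt(1) = 1 ✓

x = -3


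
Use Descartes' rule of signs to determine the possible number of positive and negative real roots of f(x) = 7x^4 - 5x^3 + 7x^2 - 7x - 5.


Descartes' rule of signs:

For positive roots, count sign changes in f(x) = 7x^4 - 5x^3 + 7x^2 - 7x - 5:
Signs of coefficients: +, -, +, -, -
Number of sign changes: 3
Possible positive real roots: 3, 1

For negative roots, examine f(-x) = 7x^4 + 5x^3 + 7x^2 + 7x - 5:
Signs of coefficients: +, +, +, +, -
Number of sign changes: 1
Possible negative real roots: 1

Positive roots: 3 or 1; Negative roots: 1


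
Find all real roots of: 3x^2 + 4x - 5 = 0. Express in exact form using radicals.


Using the quadratic formula: x = (-b ± sqrt(b^2 - 4ac)) / (2a)
Here a = 3, b = 4, c = -5
Discriminant = b^2 - 4ac = 4^2 - 4(3)(-5) = 16 + 60 = 76
Since discriminant = 76 > 0, there are two real roots.
x = (-4 ± 2*sqrt(19)) / 6
Simplifying: x = (-2 ± sqrt(19)) / 3
Numerically: x ≈ 0.7863 or x ≈ -2.1196

x = (-2 + sqrt(19)) / 3 or x = (-2 - sqrt(19)) / 3


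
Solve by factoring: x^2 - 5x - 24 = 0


We need two numbers that multiply to -24 and add to -5.
Those numbers are -8 and 3 (since (-8) * 3 = -24 and (-8) + 3 = -5).
So x^2 - 5x - 24 = (x - 8)(x + 3) = 0
Setting each factor to zero: x = 8 or x = -3

x = -3, x = 8


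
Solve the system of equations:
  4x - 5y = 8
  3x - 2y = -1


Using Cramer's rule:
Determinant D = (4)(-2) - (3)(-5) = -8 + 15 = 7
Dx = (8)(-2) - (-1)(-5) = -16 - 5 = -21
Dy = (4)(-1) - (3)(8) = -4 - 24 = -28
x = Dx/D = -21/7 = -3
y = Dy/D = -28/7 = -4

x = -3, y = -4


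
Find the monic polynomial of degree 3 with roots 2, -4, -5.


A monic polynomial with roots 2, -4, -5 is:
p(x) = (x - 2)(x + 4)(x + 5)
After multiplying by (x - 2): x - 2
After multiplying by (x + 4): x^2 + 2x - 8
After multiplying by (x + 5): x^3 + 7x^2 + 2x - 40

x^3 + 7x^2 + 2x - 40


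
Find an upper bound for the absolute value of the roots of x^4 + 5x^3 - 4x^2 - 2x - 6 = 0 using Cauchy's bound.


Cauchy's bound: all roots r satisfy |r| <= 1 + max(|a_i/a_n|) for i = 0,...,n-1
where a_n is the leading coefficient.

Coefficients: [1, 5, -4, -2, -6]
Leading coefficient a_n = 1
Ratios |a_i/a_n|: 5, 4, 2, 6
Maximum ratio: 6
Cauchy's bound: |r| <= 1 + 6 = 7

Upper bound = 7


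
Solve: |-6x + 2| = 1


An absolute value equation |expr| = 1 gives two cases:
Case 1: -6x + 2 = 1
  -6x = -1, so x = 1/6
Case 2: -6x + 2 = -1
  -6x = -3, so x = 1/2

x = 1/6, x = 1/2


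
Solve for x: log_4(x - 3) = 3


Convert to exponential form: x - 3 = 4^3 = 64
x = 64 + 3 = 67
Check: log_4(67 - 3) = log_4(64) = log_4(64) = 3 ✓

x = 67


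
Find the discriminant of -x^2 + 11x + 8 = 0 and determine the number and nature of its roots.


For ax^2 + bx + c = 0, discriminant D = b^2 - 4ac
Here a = -1, b = 11, c = 8
D = (11)^2 - 4(-1)(8) = 121 + 32 = 153

D = 153 > 0 but not a perfect square
The equation has 2 distinct real irrational roots.

Discriminant = 153, 2 distinct real irrational roots


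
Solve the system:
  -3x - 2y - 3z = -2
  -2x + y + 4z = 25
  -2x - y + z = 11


Using Cramer's rule. Expand each determinant along the first row.
D  = (-3)*[1*1 - 4*(-1)] - (-2)*[(-2)*1 - 4*(-2)] + (-3)*[(-2)*(-1) - 1*(-2)]
  = (-3)*(5) - (-2)*(6) + (-3)*(4) = -15
Dx = (-2)*[1*1 - 4*(-1)] - (-2)*[25*1 - 4*11] + (-3)*[25*(-1) - 1*11]
  = (-2)*(5) - (-2)*(-19) + (-3)*(-36) = 60
Dy = (-3)*[25*1 - 4*11] - (-2)*[(-2)*1 - 4*(-2)] + (-3)*[(-2)*11 - 25*(-2)]
  = (-3)*(-19) - (-2)*(6) + (-3)*(28) = -15
Dz = (-3)*[1*11 - 25*(-1)] - (-2)*[(-2)*11 - 25*(-2)] + (-2)*[(-2)*(-1) - 1*(-2)]
  = (-3)*(36) - (-2)*(28) + (-2)*(4) = -60
x = Dx/D = 60/-15 = -4, y = Dy/D = -15/-15 = 1, z = Dz/D = -60/-15 = 4
Check eq1: (-3)(-4) + (-2)(1) + (-3)(4) = -2 = -2 ✓
Check eq2: (-2)(-4) + (1)(1) + (4)(4) = 25 = 25 ✓
Check eq3: (-2)(-4) + (-1)(1) + (1)(4) = 11 = 11 ✓

x = -4, y = 1, z = 4


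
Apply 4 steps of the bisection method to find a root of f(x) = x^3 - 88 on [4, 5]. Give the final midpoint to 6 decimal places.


f(x) = x^3 - 88
f(4) = -24 < 0
f(5) = 37 > 0

Step 1: midpoint = (4.000000 + 5.000000)/2 = 4.500000
  f(4.500000) = 3.125000
  f(mid) > 0, so root is in [4.000000, 4.500000]

Step 2: midpoint = (4.000000 + 4.500000)/2 = 4.250000
  f(4.250000) = -11.234375
  f(mid) < 0, so root is in [4.250000, 4.500000]

Step 3: midpoint = (4.250000 + 4.500000)/2 = 4.375000
  f(4.375000) = -4.259766
  f(mid) < 0, so root is in [4.375000, 4.500000]

Step 4: midpoint = (4.375000 + 4.500000)/2 = 4.437500
  f(4.437500) = -0.619385
  f(mid) < 0, so root is in [4.437500, 4.500000]

midpoint = 4.437500


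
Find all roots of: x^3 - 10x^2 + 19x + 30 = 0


Let p(x) = x^3 - 10x^2 + 19x + 30. By the rational root theorem (leading coefficient 1), any rational root is an integer divisor of 30: try ±1, ±2, ... in turn.
Test x = 1: value = 40 ≠ 0.
Test x = -1: value = 0 ✓, so (x + 1) is a factor.
Synthetic division by (x + 1): bring down 1; 1(-1) - 10 = -11; (-11)(-1) + 19 = 30; 30(-1) + 30 = 0 → quotient x^2 - 11x + 30, remainder 0.
Solve the quadratic x^2 - 11x + 30 = 0: discriminant = (-11)^2 - 4(1)(30) = 121 - 120 = 1.
sqrt(1) = 1, so x = (11 ± 1)/2: x = 6 or x = 5.
Collecting all roots found:

x = -1, x = 5, x = 6


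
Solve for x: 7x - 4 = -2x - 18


Starting with: 7x - 4 = -2x - 18
Move all x terms to left: (7 + 2)x = -18 + 4
Simplify: 9x = -14
Divide both sides by 9: x = -14/9

x = -14/9


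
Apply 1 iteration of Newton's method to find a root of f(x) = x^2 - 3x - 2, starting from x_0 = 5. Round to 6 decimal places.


Newton's method: x_(n+1) = x_n - f(x_n)/f'(x_n)
f(x) = x^2 - 3x - 2
f'(x) = 2x - 3

Iteration 1:
  f(5.000000) = 8.000000
  f'(5.000000) = 7.000000
  x_1 = 5.000000 - (8.000000)/(7.000000) = 3.857143

x_1 = 3.857143


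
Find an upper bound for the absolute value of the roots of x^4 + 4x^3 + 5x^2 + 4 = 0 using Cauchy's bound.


Cauchy's bound: all roots r satisfy |r| <= 1 + max(|a_i/a_n|) for i = 0,...,n-1
where a_n is the leading coefficient.

Coefficients: [1, 4, 5, 0, 4]
Leading coefficient a_n = 1
Ratios |a_i/a_n|: 4, 5, 0, 4
Maximum ratio: 5
Cauchy's bound: |r| <= 1 + 5 = 6

Upper bound = 6


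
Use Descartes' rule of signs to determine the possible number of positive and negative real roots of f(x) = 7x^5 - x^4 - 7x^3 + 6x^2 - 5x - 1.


Descartes' rule of signs:

For positive roots, count sign changes in f(x) = 7x^5 - x^4 - 7x^3 + 6x^2 - 5x - 1:
Signs of coefficients: +, -, -, +, -, -
Number of sign changes: 3
Possible positive real roots: 3, 1

For negative roots, examine f(-x) = -7x^5 - x^4 + 7x^3 + 6x^2 + 5x - 1:
Signs of coefficients: -, -, +, +, +, -
Number of sign changes: 2
Possible negative real roots: 2, 0

Positive roots: 3 or 1; Negative roots: 2 or 0


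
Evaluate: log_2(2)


We need the exponent such that 2^? = 2
2^1 = 2
Therefore log_2(2) = 1

1


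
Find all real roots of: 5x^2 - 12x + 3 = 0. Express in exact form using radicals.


Using the quadratic formula: x = (-b ± sqrt(b^2 - 4ac)) / (2a)
Here a = 5, b = -12, c = 3
Discriminant = b^2 - 4ac = (-12)^2 - 4(5)(3) = 144 - 60 = 84
Since discriminant = 84 > 0, there are two real roots.
x = (12 ± 2*sqrt(21)) / 10
Simplifying: x = (6 ± sqrt(21)) / 5
Numerically: x ≈ 2.1165 or x ≈ 0.2835

x = (6 + sqrt(21)) / 5 or x = (6 - sqrt(21)) / 5


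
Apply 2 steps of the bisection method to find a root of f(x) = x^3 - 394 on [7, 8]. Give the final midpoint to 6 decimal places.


f(x) = x^3 - 394
f(7) = -51 < 0
f(8) = 118 > 0

Step 1: midpoint = (7.000000 + 8.000000)/2 = 7.500000
  f(7.500000) = 27.875000
  f(mid) > 0, so root is in [7.000000, 7.500000]

Step 2: midpoint = (7.000000 + 7.500000)/2 = 7.250000
  f(7.250000) = -12.921875
  f(mid) < 0, so root is in [7.250000, 7.500000]

midpoint = 7.250000


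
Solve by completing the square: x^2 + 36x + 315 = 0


Start: x^2 + 36x + 315 = 0
Move constant: x^2 + 36x = -315
Half of 36 is 18, squared is 324
Add 324 to both sides: x^2 + 36x + 324 = 9
(x + 18)^2 = 9
x + 18 = ±3
x = -18 + 3 = -15 or x = -18 - 3 = -21

x = -21, x = -15


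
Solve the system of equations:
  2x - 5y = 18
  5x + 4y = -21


Using Cramer's rule:
Determinant D = (2)(4) - (5)(-5) = 8 + 25 = 33
Dx = (18)(4) - (-21)(-5) = 72 - 105 = -33
Dy = (2)(-21) - (5)(18) = -42 - 90 = -132
x = Dx/D = -33/33 = -1
y = Dy/D = -132/33 = -4

x = -1, y = -4


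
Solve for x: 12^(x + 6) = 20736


Express both sides with the same base.
20736 = 12^4
Since the bases match, equate exponents: x + 6 = 4
So x = 4 - (6) = -2

x = -2


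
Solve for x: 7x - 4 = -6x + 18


Starting with: 7x - 4 = -6x + 18
Move all x terms to left: (7 + 6)x = 18 + 4
Simplify: 13x = 22
Divide both sides by 13: x = 22/13

x = 22/13


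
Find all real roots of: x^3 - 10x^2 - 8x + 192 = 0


Let p(x) = x^3 - 10x^2 - 8x + 192. By the rational root theorem (leading coefficient 1), any rational root is an integer divisor of 192: try ±1, ±2, ... in turn.
Test x = 1: value = 175 ≠ 0.
Test x = -1: value = 189 ≠ 0.
Test x = 2: value = 144 ≠ 0.
Test x = -2: value = 160 ≠ 0.
Test x = 3: value = 105 ≠ 0.
Test x = -3: value = 99 ≠ 0.
Test x = 4: value = 64 ≠ 0.
Test x = -4: value = 0 ✓, so (x + 4) is a factor.
Synthetic division by (x + 4): bring down 1; 1(-4) - 10 = -14; (-14)(-4) - 8 = 48; 48(-4) + 192 = 0 → quotient x^2 - 14x + 48, remainder 0.
Solve the quadratic x^2 - 14x + 48 = 0: discriminant = (-14)^2 - 4(1)(48) = 196 - 192 = 4.
sqrt(4) = 2, so x = (14 ± 2)/2: x = 8 or x = 6.

x = -4, x = 6, x = 8


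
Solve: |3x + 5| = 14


An absolute value equation |expr| = 14 gives two cases:
Case 1: 3x + 5 = 14
  3x = 9, so x = 3
Case 2: 3x + 5 = -14
  3x = -19, so x = -19/3

x = -19/3, x = 3


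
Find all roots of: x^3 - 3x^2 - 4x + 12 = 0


Let p(x) = x^3 - 3x^2 - 4x + 12. By the rational root theorem (leading coefficient 1), any rational root is an integer divisor of 12: try ±1, ±2, ... in turn.
Test x = 1: value = 6 ≠ 0.
Test x = -1: value = 12 ≠ 0.
Test x = 2: value = 0 ✓, so (x - 2) is a factor.
Synthetic division by (x - 2): bring down 1; 1(2) - 3 = -1; (-1)(2) - 4 = -6; (-6)(2) + 12 = 0 → quotient x^2 - x - 6, remainder 0.
Solve the quadratic x^2 - x - 6 = 0: discriminant = (-1)^2 - 4(1)(-6) = 1 + 24 = 25.
sqrt(25) = 5, so x = (1 ± 5)/2: x = 3 or x = -2.
Collecting all roots found:

x = -2, x = 2, x = 3


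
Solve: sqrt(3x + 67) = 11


Square both sides: 3x + 67 = 11^2 = 121
3x = 121 - 67 = 54
x = 18
Check: sqrt(3*18 + 67) = sqrt(121) = 11 ✓

x = 18


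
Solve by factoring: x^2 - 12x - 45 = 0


We need two numbers that multiply to -45 and add to -12.
Those numbers are 3 and -15 (since 3 * (-15) = -45 and 3 + (-15) = -12).
So x^2 - 12x - 45 = (x + 3)(x - 15) = 0
Setting each factor to zero: x = -3 or x = 15

x = -3, x = 15


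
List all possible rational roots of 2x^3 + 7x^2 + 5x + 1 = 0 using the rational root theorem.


Rational root theorem: possible roots are ±p/q where:
  p divides the constant term (1): p ∈ {1}
  q divides the leading coefficient (2): q ∈ {1, 2}

All possible rational roots: -1, -1/2, 1/2, 1

-1, -1/2, 1/2, 1


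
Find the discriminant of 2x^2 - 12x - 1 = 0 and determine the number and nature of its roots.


For ax^2 + bx + c = 0, discriminant D = b^2 - 4ac
Here a = 2, b = -12, c = -1
D = (-12)^2 - 4(2)(-1) = 144 + 8 = 152

D = 152 > 0 but not a perfect square
The equation has 2 distinct real irrational roots.

Discriminant = 152, 2 distinct real irrational roots


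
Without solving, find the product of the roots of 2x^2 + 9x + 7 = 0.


By Vieta's formulas for ax^2 + bx + c = 0:
  Sum of roots = -b/a
  Product of roots = c/a

Here a = 2, b = 9, c = 7
Sum = -(9)/2 = -9/2
Product = 7/2 = 7/2

Product = 7/2


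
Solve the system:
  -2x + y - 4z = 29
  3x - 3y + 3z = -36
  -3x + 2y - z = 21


Using Cramer's rule. Expand each determinant along the first row.
D  = (-2)*[(-3)*(-1) - 3*2] - 1*[3*(-1) - 3*(-3)] + (-4)*[3*2 - (-3)*(-3)]
  = (-2)*(-3) - 1*(6) + (-4)*(-3) = 12
Dx = 29*[(-3)*(-1) - 3*2] - 1*[(-36)*(-1) - 3*21] + (-4)*[(-36)*2 - (-3)*21]
  = 29*(-3) - 1*(-27) + (-4)*(-9) = -24
Dy = (-2)*[(-36)*(-1) - 3*21] - 29*[3*(-1) - 3*(-3)] + (-4)*[3*21 - (-36)*(-3)]
  = (-2)*(-27) - 29*(6) + (-4)*(-45) = 60
Dz = (-2)*[(-3)*21 - (-36)*2] - 1*[3*21 - (-36)*(-3)] + 29*[3*2 - (-3)*(-3)]
  = (-2)*(9) - 1*(-45) + 29*(-3) = -60
x = Dx/D = -24/12 = -2, y = Dy/D = 60/12 = 5, z = Dz/D = -60/12 = -5
Check eq1: (-2)(-2) + (1)(5) + (-4)(-5) = 29 = 29 ✓
Check eq2: (3)(-2) + (-3)(5) + (3)(-5) = -36 = -36 ✓
Check eq3: (-3)(-2) + (2)(5) + (-1)(-5) = 21 = 21 ✓

x = -2, y = 5, z = -5


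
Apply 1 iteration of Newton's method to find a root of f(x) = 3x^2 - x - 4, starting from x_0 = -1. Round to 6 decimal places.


Newton's method: x_(n+1) = x_n - f(x_n)/f'(x_n)
f(x) = 3x^2 - x - 4
f'(x) = 6x - 1

Iteration 1:
  f(-1.000000) = 0.000000
  f'(-1.000000) = -7.000000
  x_1 = -1.000000 - (0.000000)/(-7.000000) = -1.000000

x_1 = -1.000000


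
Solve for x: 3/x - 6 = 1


Subtract -6 from both sides: 3/x = 7
Multiply both sides by x: 3 = 7 * x
Divide by 7: x = 3/7

x = 3/7


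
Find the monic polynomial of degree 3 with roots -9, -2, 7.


A monic polynomial with roots -9, -2, 7 is:
p(x) = (x + 9)(x + 2)(x - 7)
After multiplying by (x + 9): x + 9
After multiplying by (x + 2): x^2 + 11x + 18
After multiplying by (x - 7): x^3 + 4x^2 - 59x - 126

x^3 + 4x^2 - 59x - 126


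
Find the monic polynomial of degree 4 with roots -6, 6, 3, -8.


A monic polynomial with roots -6, 6, 3, -8 is:
p(x) = (x + 6)(x - 6)(x - 3)(x + 8)
After multiplying by (x + 6): x + 6
After multiplying by (x - 6): x^2 - 36
After multiplying by (x - 3): x^3 - 3x^2 - 36x + 108
After multiplying by (x + 8): x^4 + 5x^3 - 60x^2 - 180x + 864

x^4 + 5x^3 - 60x^2 - 180x + 864


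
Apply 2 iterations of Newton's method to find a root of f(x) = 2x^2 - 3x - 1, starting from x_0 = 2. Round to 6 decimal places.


Newton's method: x_(n+1) = x_n - f(x_n)/f'(x_n)
f(x) = 2x^2 - 3x - 1
f'(x) = 4x - 3

Iteration 1:
  f(2.000000) = 1.000000
  f'(2.000000) = 5.000000
  x_1 = 2.000000 - (1.000000)/(5.000000) = 1.800000

Iteration 2:
  f(1.800000) = 0.080000
  f'(1.800000) = 4.200000
  x_2 = 1.800000 - (0.080000)/(4.200000) = 1.780952

x_2 = 1.780952


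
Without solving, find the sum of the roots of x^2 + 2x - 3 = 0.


By Vieta's formulas for ax^2 + bx + c = 0:
  Sum of roots = -b/a
  Product of roots = c/a

Here a = 1, b = 2, c = -3
Sum = -(2)/1 = -2
Product = -3/1 = -3

Sum = -2


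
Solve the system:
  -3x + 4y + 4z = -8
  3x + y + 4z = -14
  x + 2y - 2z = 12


Using Cramer's rule. Expand each determinant along the first row.
D  = (-3)*[1*(-2) - 4*2] - 4*[3*(-2) - 4*1] + 4*[3*2 - 1*1]
  = (-3)*(-10) - 4*(-10) + 4*(5) = 90
Dx = (-8)*[1*(-2) - 4*2] - 4*[(-14)*(-2) - 4*12] + 4*[(-14)*2 - 1*12]
  = (-8)*(-10) - 4*(-20) + 4*(-40) = 0
Dy = (-3)*[(-14)*(-2) - 4*12] - (-8)*[3*(-2) - 4*1] + 4*[3*12 - (-14)*1]
  = (-3)*(-20) - (-8)*(-10) + 4*(50) = 180
Dz = (-3)*[1*12 - (-14)*2] - 4*[3*12 - (-14)*1] + (-8)*[3*2 - 1*1]
  = (-3)*(40) - 4*(50) + (-8)*(5) = -360
x = Dx/D = 0/90 = 0, y = Dy/D = 180/90 = 2, z = Dz/D = -360/90 = -4
Check eq1: (-3)(0) + (4)(2) + (4)(-4) = -8 = -8 ✓
Check eq2: (3)(0) + (1)(2) + (4)(-4) = -14 = -14 ✓
Check eq3: (1)(0) + (2)(2) + (-2)(-4) = 12 = 12 ✓

x = 0, y = 2, z = -4


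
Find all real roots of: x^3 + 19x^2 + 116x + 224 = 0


Let p(x) = x^3 + 19x^2 + 116x + 224. By the rational root theorem (leading coefficient 1), any rational root is an integer divisor of 224: try ±1, ±2, ... in turn.
Test x = 1: value = 360 ≠ 0.
Test x = -1: value = 126 ≠ 0.
Test x = 2: value = 540 ≠ 0.
Test x = -2: value = 60 ≠ 0.
Test x = 4: value = 1056 ≠ 0.
Test x = -4: value = 0 ✓, so (x + 4) is a factor.
Synthetic division by (x + 4): bring down 1; 1(-4) + 19 = 15; 15(-4) + 116 = 56; 56(-4) + 224 = 0 → quotient x^2 + 15x + 56, remainder 0.
Solve the quadratic x^2 + 15x + 56 = 0: discriminant = 15^2 - 4(1)(56) = 225 - 224 = 1.
sqrt(1) = 1, so x = (-15 ± 1)/2: x = -7 or x = -8.

x = -8, x = -7, x = -4


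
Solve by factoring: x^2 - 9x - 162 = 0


We need two numbers that multiply to -162 and add to -9.
Those numbers are 9 and -18 (since 9 * (-18) = -162 and 9 + (-18) = -9).
So x^2 - 9x - 162 = (x + 9)(x - 18) = 0
Setting each factor to zero: x = -9 or x = 18

x = -9, x = 18


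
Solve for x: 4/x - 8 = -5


Subtract -8 from both sides: 4/x = 3
Multiply both sides by x: 4 = 3 * x
Divide by 3: x = 4/3

x = 4/3


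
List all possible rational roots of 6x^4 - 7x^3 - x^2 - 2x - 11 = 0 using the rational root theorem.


Rational root theorem: possible roots are ±p/q where:
  p divides the constant term (-11): p ∈ {1, 11}
  q divides the leading coefficient (6): q ∈ {1, 2, 3, 6}

All possible rational roots: -11, -11/2, -11/3, -11/6, -1, -1/2, -1/3, -1/6, 1/6, 1/3, 1/2, 1, 11/6, 11/3, 11/2, 11

-11, -11/2, -11/3, -11/6, -1, -1/2, -1/3, -1/6, 1/6, 1/3, 1/2, 1, 11/6, 11/3, 11/2, 11


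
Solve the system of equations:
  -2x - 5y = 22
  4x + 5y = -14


Using Cramer's rule:
Determinant D = (-2)(5) - (4)(-5) = -10 + 20 = 10
Dx = (22)(5) - (-14)(-5) = 110 - 70 = 40
Dy = (-2)(-14) - (4)(22) = 28 - 88 = -60
x = Dx/D = 40/10 = 4
y = Dy/D = -60/10 = -6

x = 4, y = -6


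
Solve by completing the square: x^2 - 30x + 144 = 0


Start: x^2 - 30x + 144 = 0
Move constant: x^2 - 30x = -144
Half of -30 is -15, squared is 225
Add 225 to both sides: x^2 - 30x + 225 = 81
(x - 15)^2 = 81
x - 15 = ±9
x = 15 + 9 = 24 or x = 15 - 9 = 6

x = 6, x = 24


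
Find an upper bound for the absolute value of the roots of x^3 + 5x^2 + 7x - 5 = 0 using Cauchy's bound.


Cauchy's bound: all roots r satisfy |r| <= 1 + max(|a_i/a_n|) for i = 0,...,n-1
where a_n is the leading coefficient.

Coefficients: [1, 5, 7, -5]
Leading coefficient a_n = 1
Ratios |a_i/a_n|: 5, 7, 5
Maximum ratio: 7
Cauchy's bound: |r| <= 1 + 7 = 8

Upper bound = 8


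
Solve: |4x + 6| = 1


An absolute value equation |expr| = 1 gives two cases:
Case 1: 4x + 6 = 1
  4x = -5, so x = -5/4
Case 2: 4x + 6 = -1
  4x = -7, so x = -7/4

x = -7/4, x = -5/4


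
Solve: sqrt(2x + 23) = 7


Square both sides: 2x + 23 = 7^2 = 49
2x = 49 - 23 = 26
x = 13
Check: sqrt(2*13 + 23) = sqrt(49) = 7 ✓

x = 13


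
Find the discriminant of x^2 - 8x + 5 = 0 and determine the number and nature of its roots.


For ax^2 + bx + c = 0, discriminant D = b^2 - 4ac
Here a = 1, b = -8, c = 5
D = (-8)^2 - 4(1)(5) = 64 - 20 = 44

D = 44 > 0 but not a perfect square
The equation has 2 distinct real irrational roots.

Discriminant = 44, 2 distinct real irrational roots


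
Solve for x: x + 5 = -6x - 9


Starting with: x + 5 = -6x - 9
Move all x terms to left: (1 + 6)x = -9 - 5
Simplify: 7x = -14
Divide both sides by 7: x = -2

x = -2


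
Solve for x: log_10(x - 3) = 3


Convert to exponential form: x - 3 = 10^3 = 1000
x = 1000 + 3 = 1003
Check: log_10(1003 - 3) = log_10(1000) = log_10(1000) = 3 ✓

x = 1003


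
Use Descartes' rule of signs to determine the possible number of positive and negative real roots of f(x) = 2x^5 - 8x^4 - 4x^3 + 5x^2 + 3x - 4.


Descartes' rule of signs:

For positive roots, count sign changes in f(x) = 2x^5 - 8x^4 - 4x^3 + 5x^2 + 3x - 4:
Signs of coefficients: +, -, -, +, +, -
Number of sign changes: 3
Possible positive real roots: 3, 1

For negative roots, examine f(-x) = -2x^5 - 8x^4 + 4x^3 + 5x^2 - 3x - 4:
Signs of coefficients: -, -, +, +, -, -
Number of sign changes: 2
Possible negative real roots: 2, 0

Positive roots: 3 or 1; Negative roots: 2 or 0


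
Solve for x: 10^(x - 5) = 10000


Express both sides with the same base.
10000 = 10^4
Since the bases match, equate exponents: x - 5 = 4
So x = 4 - (-5) = 9

x = 9


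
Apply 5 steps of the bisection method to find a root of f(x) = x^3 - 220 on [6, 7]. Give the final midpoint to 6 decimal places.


f(x) = x^3 - 220
f(6) = -4 < 0
f(7) = 123 > 0

Step 1: midpoint = (6.000000 + 7.000000)/2 = 6.500000
  f(6.500000) = 54.625000
  f(mid) > 0, so root is in [6.000000, 6.500000]

Step 2: midpoint = (6.000000 + 6.500000)/2 = 6.250000
  f(6.250000) = 24.140625
  f(mid) > 0, so root is in [6.000000, 6.250000]

Step 3: midpoint = (6.000000 + 6.250000)/2 = 6.125000
  f(6.125000) = 9.783203
  f(mid) > 0, so root is in [6.000000, 6.125000]

Step 4: midpoint = (6.000000 + 6.125000)/2 = 6.062500
  f(6.062500) = 2.820557
  f(mid) > 0, so root is in [6.000000, 6.062500]

Step 5: midpoint = (6.000000 + 6.062500)/2 = 6.031250
  f(6.031250) = -0.607391
  f(mid) < 0, so root is in [6.031250, 6.062500]

midpoint = 6.031250


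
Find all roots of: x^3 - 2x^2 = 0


The lowest-degree term is x^2, so x = 0 is a root with multiplicity 2. Factor out x^2:
  x - 2 = 0
Linear factor x - 2 = 0 gives x = 2.
Collecting all roots found:

x = 0 (multiplicity 2), x = 2


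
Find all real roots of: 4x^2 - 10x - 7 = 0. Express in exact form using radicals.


Using the quadratic formula: x = (-b ± sqrt(b^2 - 4ac)) / (2a)
Here a = 4, b = -10, c = -7
Discriminant = b^2 - 4ac = (-10)^2 - 4(4)(-7) = 100 + 112 = 212
Since discriminant = 212 > 0, there are two real roots.
x = (10 ± 2*sqrt(53)) / 8
Simplifying: x = (5 ± sqrt(53)) / 4
Numerically: x ≈ 3.0700 or x ≈ -0.5700

x = (5 + sqrt(53)) / 4 or x = (5 - sqrt(53)) / 4


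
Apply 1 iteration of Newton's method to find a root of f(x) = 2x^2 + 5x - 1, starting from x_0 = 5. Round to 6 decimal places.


Newton's method: x_(n+1) = x_n - f(x_n)/f'(x_n)
f(x) = 2x^2 + 5x - 1
f'(x) = 4x + 5

Iteration 1:
  f(5.000000) = 74.000000
  f'(5.000000) = 25.000000
  x_1 = 5.000000 - (74.000000)/(25.000000) = 2.040000

x_1 = 2.040000


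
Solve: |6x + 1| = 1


An absolute value equation |expr| = 1 gives two cases:
Case 1: 6x + 1 = 1
  6x = 0, so x = 0
Case 2: 6x + 1 = -1
  6x = -2, so x = -1/3

x = -1/3, x = 0


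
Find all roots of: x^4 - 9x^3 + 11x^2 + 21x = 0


The constant term is 0, so x = 0 is a root. Factor out x:
  x^3 - 9x^2 + 11x + 21 = 0
Let p(x) = x^3 - 9x^2 + 11x + 21. By the rational root theorem (leading coefficient 1), any rational root is an integer divisor of 21: try ±1, ±2, ... in turn.
Test x = 1: value = 24 ≠ 0.
Test x = -1: value = 0 ✓, so (x + 1) is a factor.
Synthetic division by (x + 1): bring down 1; 1(-1) - 9 = -10; (-10)(-1) + 11 = 21; 21(-1) + 21 = 0 → quotient x^2 - 10x + 21, remainder 0.
Solve the quadratic x^2 - 10x + 21 = 0: discriminant = (-10)^2 - 4(1)(21) = 100 - 84 = 16.
sqrt(16) = 4, so x = (10 ± 4)/2: x = 7 or x = 3.
Collecting all roots found:

x = -1, x = 0, x = 3, x = 7


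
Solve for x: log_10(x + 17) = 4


Convert to exponential form: x + 17 = 10^4 = 10000
x = 10000 - 17 = 9983
Check: log_10(9983 + 17) = log_10(10000) = log_10(10000) = 4 ✓

x = 9983


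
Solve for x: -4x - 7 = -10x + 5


Starting with: -4x - 7 = -10x + 5
Move all x terms to left: (-4 + 10)x = 5 + 7
Simplify: 6x = 12
Divide both sides by 6: x = 2

x = 2


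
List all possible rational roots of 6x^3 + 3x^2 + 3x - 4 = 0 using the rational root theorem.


Rational root theorem: possible roots are ±p/q where:
  p divides the constant term (-4): p ∈ {1, 2, 4}
  q divides the leading coefficient (6): q ∈ {1, 2, 3, 6}

All possible rational roots: -4, -2, -4/3, -1, -2/3, -1/2, -1/3, -1/6, 1/6, 1/3, 1/2, 2/3, 1, 4/3, 2, 4

-4, -2, -4/3, -1, -2/3, -1/2, -1/3, -1/6, 1/6, 1/3, 1/2, 2/3, 1, 4/3, 2, 4


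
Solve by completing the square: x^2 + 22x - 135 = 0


Start: x^2 + 22x - 135 = 0
Move constant: x^2 + 22x = 135
Half of 22 is 11, squared is 121
Add 121 to both sides: x^2 + 22x + 121 = 256
(x + 11)^2 = 256
x + 11 = ±16
x = -11 + 16 = 5 or x = -11 - 16 = -27

x = -27, x = 5


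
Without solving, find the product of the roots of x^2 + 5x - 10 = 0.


By Vieta's formulas for ax^2 + bx + c = 0:
  Sum of roots = -b/a
  Product of roots = c/a

Here a = 1, b = 5, c = -10
Sum = -(5)/1 = -5
Product = -10/1 = -10

Product = -10


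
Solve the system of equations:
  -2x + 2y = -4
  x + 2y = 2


Using Cramer's rule:
Determinant D = (-2)(2) - (1)(2) = -4 - 2 = -6
Dx = (-4)(2) - (2)(2) = -8 - 4 = -12
Dy = (-2)(2) - (1)(-4) = -4 + 4 = 0
x = Dx/D = -12/-6 = 2
y = Dy/D = 0/-6 = 0

x = 2, y = 0


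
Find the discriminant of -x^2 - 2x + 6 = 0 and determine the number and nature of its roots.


For ax^2 + bx + c = 0, discriminant D = b^2 - 4ac
Here a = -1, b = -2, c = 6
D = (-2)^2 - 4(-1)(6) = 4 + 24 = 28

D = 28 > 0 but not a perfect square
The equation has 2 distinct real irrational roots.

Discriminant = 28, 2 distinct real irrational roots


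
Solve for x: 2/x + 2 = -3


Subtract 2 from both sides: 2/x = -5
Multiply both sides by x: 2 = -5 * x
Divide by -5: x = -2/5

x = -2/5


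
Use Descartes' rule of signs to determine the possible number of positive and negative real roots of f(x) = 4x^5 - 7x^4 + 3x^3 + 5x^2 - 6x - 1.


Descartes' rule of signs:

For positive roots, count sign changes in f(x) = 4x^5 - 7x^4 + 3x^3 + 5x^2 - 6x - 1:
Signs of coefficients: +, -, +, +, -, -
Number of sign changes: 3
Possible positive real roots: 3, 1

For negative roots, examine f(-x) = -4x^5 - 7x^4 - 3x^3 + 5x^2 + 6x - 1:
Signs of coefficients: -, -, -, +, +, -
Number of sign changes: 2
Possible negative real roots: 2, 0

Positive roots: 3 or 1; Negative roots: 2 or 0


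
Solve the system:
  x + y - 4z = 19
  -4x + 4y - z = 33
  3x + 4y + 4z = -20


Using Cramer's rule. Expand each determinant along the first row.
D  = 1*[4*4 - (-1)*4] - 1*[(-4)*4 - (-1)*3] + (-4)*[(-4)*4 - 4*3]
  = 1*(20) - 1*(-13) + (-4)*(-28) = 145
Dx = 19*[4*4 - (-1)*4] - 1*[33*4 - (-1)*(-20)] + (-4)*[33*4 - 4*(-20)]
  = 19*(20) - 1*(112) + (-4)*(212) = -580
Dy = 1*[33*4 - (-1)*(-20)] - 19*[(-4)*4 - (-1)*3] + (-4)*[(-4)*(-20) - 33*3]
  = 1*(112) - 19*(-13) + (-4)*(-19) = 435
Dz = 1*[4*(-20) - 33*4] - 1*[(-4)*(-20) - 33*3] + 19*[(-4)*4 - 4*3]
  = 1*(-212) - 1*(-19) + 19*(-28) = -725
x = Dx/D = -580/145 = -4, y = Dy/D = 435/145 = 3, z = Dz/D = -725/145 = -5
Check eq1: (1)(-4) + (1)(3) + (-4)(-5) = 19 = 19 ✓
Check eq2: (-4)(-4) + (4)(3) + (-1)(-5) = 33 = 33 ✓
Check eq3: (3)(-4) + (4)(3) + (4)(-5) = -20 = -20 ✓

x = -4, y = 3, z = -5


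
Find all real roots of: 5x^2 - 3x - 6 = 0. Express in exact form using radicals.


Using the quadratic formula: x = (-b ± sqrt(b^2 - 4ac)) / (2a)
Here a = 5, b = -3, c = -6
Discriminant = b^2 - 4ac = (-3)^2 - 4(5)(-6) = 9 + 120 = 129
Since discriminant = 129 > 0, there are two real roots.
x = (3 ± sqrt(129)) / 10
Numerically: x ≈ 1.4358 or x ≈ -0.8358

x = (3 + sqrt(129)) / 10 or x = (3 - sqrt(129)) / 10


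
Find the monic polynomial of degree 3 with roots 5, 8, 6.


A monic polynomial with roots 5, 8, 6 is:
p(x) = (x - 5)(x - 8)(x - 6)
After multiplying by (x - 5): x - 5
After multiplying by (x - 8): x^2 - 13x + 40
After multiplying by (x - 6): x^3 - 19x^2 + 118x - 240

x^3 - 19x^2 + 118x - 240


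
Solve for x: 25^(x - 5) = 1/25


Express both sides with the same base.
1/25 = 25^(-1)
Since the bases match, equate exponents: x - 5 = -1
So x = -1 - (-5) = 4

x = 4


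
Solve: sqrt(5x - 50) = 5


Square both sides: 5x - 50 = 5^2 = 25
5x = 25 + 50 = 75
x = 15
Check: sqrt(5*15 - 50) = sqrt(25) = 5 ✓

x = 15


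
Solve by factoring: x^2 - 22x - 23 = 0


We need two numbers that multiply to -23 and add to -22.
Those numbers are 1 and -23 (since 1 * (-23) = -23 and 1 + (-23) = -22).
So x^2 - 22x - 23 = (x + 1)(x - 23) = 0
Setting each factor to zero: x = -1 or x = 23

x = -1, x = 23


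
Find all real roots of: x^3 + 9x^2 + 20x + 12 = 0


Let p(x) = x^3 + 9x^2 + 20x + 12. By the rational root theorem (leading coefficient 1), any rational root is an integer divisor of 12: try ±1, ±2, ... in turn.
Test x = 1: value = 42 ≠ 0.
Test x = -1: value = 0 ✓, so (x + 1) is a factor.
Synthetic division by (x + 1): bring down 1; 1(-1) + 9 = 8; 8(-1) + 20 = 12; 12(-1) + 12 = 0 → quotient x^2 + 8x + 12, remainder 0.
Solve the quadratic x^2 + 8x + 12 = 0: discriminant = 8^2 - 4(1)(12) = 64 - 48 = 16.
sqrt(16) = 4, so x = (-8 ± 4)/2: x = -2 or x = -6.

x = -6, x = -2, x = -1


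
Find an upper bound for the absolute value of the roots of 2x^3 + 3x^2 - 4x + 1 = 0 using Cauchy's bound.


Cauchy's bound: all roots r satisfy |r| <= 1 + max(|a_i/a_n|) for i = 0,...,n-1
where a_n is the leading coefficient.

Coefficients: [2, 3, -4, 1]
Leading coefficient a_n = 2
Ratios |a_i/a_n|: 3/2, 2, 1/2
Maximum ratio: 2
Cauchy's bound: |r| <= 1 + 2 = 3

Upper bound = 3


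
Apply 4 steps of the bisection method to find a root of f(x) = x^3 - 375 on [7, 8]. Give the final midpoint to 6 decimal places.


f(x) = x^3 - 375
f(7) = -32 < 0
f(8) = 137 > 0

Step 1: midpoint = (7.000000 + 8.000000)/2 = 7.500000
  f(7.500000) = 46.875000
  f(mid) > 0, so root is in [7.000000, 7.500000]

Step 2: midpoint = (7.000000 + 7.500000)/2 = 7.250000
  f(7.250000) = 6.078125
  f(mid) > 0, so root is in [7.000000, 7.250000]

Step 3: midpoint = (7.000000 + 7.250000)/2 = 7.125000
  f(7.125000) = -13.294922
  f(mid) < 0, so root is in [7.125000, 7.250000]

Step 4: midpoint = (7.125000 + 7.250000)/2 = 7.187500
  f(7.187500) = -3.692627
  f(mid) < 0, so root is in [7.187500, 7.250000]

midpoint = 7.187500


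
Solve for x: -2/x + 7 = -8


Subtract 7 from both sides: -2/x = -15
Multiply both sides by x: -2 = -15 * x
Divide by -15: x = 2/15

x = 2/15


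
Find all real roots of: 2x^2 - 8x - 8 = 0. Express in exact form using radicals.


Using the quadratic formula: x = (-b ± sqrt(b^2 - 4ac)) / (2a)
Here a = 2, b = -8, c = -8
Discriminant = b^2 - 4ac = (-8)^2 - 4(2)(-8) = 64 + 64 = 128
Since discriminant = 128 > 0, there are two real roots.
x = (8 ± 8*sqrt(2)) / 4
Simplifying: x = 2 ± 2*sqrt(2)
Numerically: x ≈ 4.8284 or x ≈ -0.8284

x = 2 + 2*sqrt(2) or x = 2 - 2*sqrt(2)


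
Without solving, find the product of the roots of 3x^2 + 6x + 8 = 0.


By Vieta's formulas for ax^2 + bx + c = 0:
  Sum of roots = -b/a
  Product of roots = c/a

Here a = 3, b = 6, c = 8
Sum = -(6)/3 = -2
Product = 8/3 = 8/3

Product = 8/3
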